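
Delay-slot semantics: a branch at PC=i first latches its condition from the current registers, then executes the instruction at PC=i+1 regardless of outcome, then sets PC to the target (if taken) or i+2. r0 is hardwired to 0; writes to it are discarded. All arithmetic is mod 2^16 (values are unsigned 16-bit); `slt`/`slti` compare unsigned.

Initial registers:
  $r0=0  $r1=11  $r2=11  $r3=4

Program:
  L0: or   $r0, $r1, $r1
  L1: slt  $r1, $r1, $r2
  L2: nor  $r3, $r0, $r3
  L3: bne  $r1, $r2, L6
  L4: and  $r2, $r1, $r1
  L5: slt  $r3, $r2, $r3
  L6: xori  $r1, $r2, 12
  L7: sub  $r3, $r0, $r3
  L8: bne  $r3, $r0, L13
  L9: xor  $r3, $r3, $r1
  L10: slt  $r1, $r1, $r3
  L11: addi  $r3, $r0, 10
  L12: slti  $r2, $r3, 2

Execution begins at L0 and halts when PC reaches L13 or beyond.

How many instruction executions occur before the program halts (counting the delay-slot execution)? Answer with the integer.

  step pc=0: or   $r0, $r1, $r1  regs=(0,11,11,4)
  step pc=1: slt  $r1, $r1, $r2  regs=(0,0,11,4)
  step pc=2: nor  $r3, $r0, $r3  regs=(0,0,11,65531)
  step pc=3: bne  $r1, $r2, L6  cond=T  regs=(0,0,11,65531)
  step pc=4: and  $r2, $r1, $r1  regs=(0,0,0,65531)
  step pc=6: xori  $r1, $r2, 12  regs=(0,12,0,65531)
  step pc=7: sub  $r3, $r0, $r3  regs=(0,12,0,5)
  step pc=8: bne  $r3, $r0, L13  cond=T  regs=(0,12,0,5)
  step pc=9: xor  $r3, $r3, $r1  regs=(0,12,0,9)

9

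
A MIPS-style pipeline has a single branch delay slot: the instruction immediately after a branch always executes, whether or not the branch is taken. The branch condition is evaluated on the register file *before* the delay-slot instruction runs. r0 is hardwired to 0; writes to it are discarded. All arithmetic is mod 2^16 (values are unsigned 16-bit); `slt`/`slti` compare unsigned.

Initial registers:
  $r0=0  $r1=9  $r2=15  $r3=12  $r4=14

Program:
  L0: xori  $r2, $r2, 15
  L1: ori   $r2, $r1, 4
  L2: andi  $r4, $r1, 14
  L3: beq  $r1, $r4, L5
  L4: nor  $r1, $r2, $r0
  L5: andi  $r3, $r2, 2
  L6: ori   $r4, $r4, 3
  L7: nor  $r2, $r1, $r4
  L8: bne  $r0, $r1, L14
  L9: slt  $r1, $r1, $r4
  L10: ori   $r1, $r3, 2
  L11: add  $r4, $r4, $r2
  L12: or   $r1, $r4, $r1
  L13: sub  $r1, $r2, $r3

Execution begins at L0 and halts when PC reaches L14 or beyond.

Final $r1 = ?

0

[0] xori  $r2, $r2, 15  →  {$r0:0, $r1:9, $r2:0, $r3:12, $r4:14}
[1] ori   $r2, $r1, 4  →  {$r0:0, $r1:9, $r2:13, $r3:12, $r4:14}
[2] andi  $r4, $r1, 14  →  {$r0:0, $r1:9, $r2:13, $r3:12, $r4:8}
[3] beq  $r1, $r4, L5  →  {$r0:0, $r1:9, $r2:13, $r3:12, $r4:8}  ⟨branch fallthrough⟩
[4] nor  $r1, $r2, $r0  →  {$r0:0, $r1:65522, $r2:13, $r3:12, $r4:8}
[5] andi  $r3, $r2, 2  →  {$r0:0, $r1:65522, $r2:13, $r3:0, $r4:8}
[6] ori   $r4, $r4, 3  →  {$r0:0, $r1:65522, $r2:13, $r3:0, $r4:11}
[7] nor  $r2, $r1, $r4  →  {$r0:0, $r1:65522, $r2:4, $r3:0, $r4:11}
[8] bne  $r0, $r1, L14  →  {$r0:0, $r1:65522, $r2:4, $r3:0, $r4:11}  ⟨branch taken⟩
[9] slt  $r1, $r1, $r4  →  {$r0:0, $r1:0, $r2:4, $r3:0, $r4:11}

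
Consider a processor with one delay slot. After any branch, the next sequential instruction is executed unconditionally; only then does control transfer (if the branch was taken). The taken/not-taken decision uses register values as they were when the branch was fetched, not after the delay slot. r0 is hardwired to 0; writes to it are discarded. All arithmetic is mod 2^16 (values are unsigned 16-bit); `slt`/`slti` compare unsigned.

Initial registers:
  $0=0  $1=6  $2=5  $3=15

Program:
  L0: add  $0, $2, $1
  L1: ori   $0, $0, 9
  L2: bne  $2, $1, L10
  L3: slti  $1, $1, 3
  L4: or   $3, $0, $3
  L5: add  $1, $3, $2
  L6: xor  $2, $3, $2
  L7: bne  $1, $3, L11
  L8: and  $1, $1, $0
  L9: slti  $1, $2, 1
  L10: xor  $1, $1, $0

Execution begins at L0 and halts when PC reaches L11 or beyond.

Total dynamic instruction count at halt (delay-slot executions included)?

5

PC=0  add  $0, $2, $1        | $0=0 $1=6 $2=5 $3=15
PC=1  ori   $0, $0, 9        | $0=0 $1=6 $2=5 $3=15
PC=2  bne  $2, $1, L10       | $0=0 $1=6 $2=5 $3=15  [TAKEN]
PC=3  slti  $1, $1, 3        | $0=0 $1=0 $2=5 $3=15
PC=10 xor  $1, $1, $0        | $0=0 $1=0 $2=5 $3=15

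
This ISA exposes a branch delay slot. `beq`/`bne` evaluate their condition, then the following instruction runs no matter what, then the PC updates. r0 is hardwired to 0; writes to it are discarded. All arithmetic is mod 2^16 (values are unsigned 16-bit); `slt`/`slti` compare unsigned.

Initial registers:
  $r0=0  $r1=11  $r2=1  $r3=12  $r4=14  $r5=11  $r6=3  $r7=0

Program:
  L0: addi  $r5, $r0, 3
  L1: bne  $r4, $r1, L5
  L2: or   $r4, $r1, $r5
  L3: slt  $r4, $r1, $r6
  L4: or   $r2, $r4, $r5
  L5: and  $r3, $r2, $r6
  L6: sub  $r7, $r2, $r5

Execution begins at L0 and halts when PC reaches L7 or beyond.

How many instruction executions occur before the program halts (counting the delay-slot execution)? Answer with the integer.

PC=0  addi  $r5, $r0, 3      | $r0=0 $r1=11 $r2=1 $r3=12 $r4=14 $r5=3 $r6=3 $r7=0
PC=1  bne  $r4, $r1, L5      | $r0=0 $r1=11 $r2=1 $r3=12 $r4=14 $r5=3 $r6=3 $r7=0  [TAKEN]
PC=2  or   $r4, $r1, $r5     | $r0=0 $r1=11 $r2=1 $r3=12 $r4=11 $r5=3 $r6=3 $r7=0
PC=5  and  $r3, $r2, $r6     | $r0=0 $r1=11 $r2=1 $r3=1 $r4=11 $r5=3 $r6=3 $r7=0
PC=6  sub  $r7, $r2, $r5     | $r0=0 $r1=11 $r2=1 $r3=1 $r4=11 $r5=3 $r6=3 $r7=65534

5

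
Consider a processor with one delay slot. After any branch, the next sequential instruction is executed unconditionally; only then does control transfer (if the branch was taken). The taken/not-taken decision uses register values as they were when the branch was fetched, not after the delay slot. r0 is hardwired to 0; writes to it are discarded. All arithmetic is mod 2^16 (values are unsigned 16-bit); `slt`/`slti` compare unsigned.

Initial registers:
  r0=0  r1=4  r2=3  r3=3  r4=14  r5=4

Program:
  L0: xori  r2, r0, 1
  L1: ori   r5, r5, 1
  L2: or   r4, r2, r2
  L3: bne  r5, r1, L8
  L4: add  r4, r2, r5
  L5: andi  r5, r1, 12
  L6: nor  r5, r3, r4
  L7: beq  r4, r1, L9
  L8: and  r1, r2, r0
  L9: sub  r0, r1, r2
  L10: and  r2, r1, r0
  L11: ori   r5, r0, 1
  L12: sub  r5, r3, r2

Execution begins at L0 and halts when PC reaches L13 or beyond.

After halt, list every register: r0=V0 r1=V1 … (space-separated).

r0=0 r1=0 r2=0 r3=3 r4=6 r5=3

  step pc=0: xori  r2, r0, 1  regs=(0,4,1,3,14,4)
  step pc=1: ori   r5, r5, 1  regs=(0,4,1,3,14,5)
  step pc=2: or   r4, r2, r2  regs=(0,4,1,3,1,5)
  step pc=3: bne  r5, r1, L8  cond=T  regs=(0,4,1,3,1,5)
  step pc=4: add  r4, r2, r5  regs=(0,4,1,3,6,5)
  step pc=8: and  r1, r2, r0  regs=(0,0,1,3,6,5)
  step pc=9: sub  r0, r1, r2  regs=(0,0,1,3,6,5)
  step pc=10: and  r2, r1, r0  regs=(0,0,0,3,6,5)
  step pc=11: ori   r5, r0, 1  regs=(0,0,0,3,6,1)
  step pc=12: sub  r5, r3, r2  regs=(0,0,0,3,6,3)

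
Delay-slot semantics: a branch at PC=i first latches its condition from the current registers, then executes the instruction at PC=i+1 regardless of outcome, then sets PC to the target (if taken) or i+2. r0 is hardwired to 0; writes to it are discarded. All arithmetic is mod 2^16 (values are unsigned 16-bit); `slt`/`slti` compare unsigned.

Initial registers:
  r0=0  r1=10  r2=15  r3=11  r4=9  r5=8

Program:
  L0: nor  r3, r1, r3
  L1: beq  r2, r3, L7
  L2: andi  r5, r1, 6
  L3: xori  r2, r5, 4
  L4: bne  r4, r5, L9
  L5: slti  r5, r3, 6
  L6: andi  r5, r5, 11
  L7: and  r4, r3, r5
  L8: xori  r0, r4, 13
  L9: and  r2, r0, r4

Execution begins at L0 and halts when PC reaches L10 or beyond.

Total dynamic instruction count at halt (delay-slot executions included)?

[0] nor  r3, r1, r3  →  {r0:0, r1:10, r2:15, r3:65524, r4:9, r5:8}
[1] beq  r2, r3, L7  →  {r0:0, r1:10, r2:15, r3:65524, r4:9, r5:8}  ⟨branch fallthrough⟩
[2] andi  r5, r1, 6  →  {r0:0, r1:10, r2:15, r3:65524, r4:9, r5:2}
[3] xori  r2, r5, 4  →  {r0:0, r1:10, r2:6, r3:65524, r4:9, r5:2}
[4] bne  r4, r5, L9  →  {r0:0, r1:10, r2:6, r3:65524, r4:9, r5:2}  ⟨branch taken⟩
[5] slti  r5, r3, 6  →  {r0:0, r1:10, r2:6, r3:65524, r4:9, r5:0}
[9] and  r2, r0, r4  →  {r0:0, r1:10, r2:0, r3:65524, r4:9, r5:0}

7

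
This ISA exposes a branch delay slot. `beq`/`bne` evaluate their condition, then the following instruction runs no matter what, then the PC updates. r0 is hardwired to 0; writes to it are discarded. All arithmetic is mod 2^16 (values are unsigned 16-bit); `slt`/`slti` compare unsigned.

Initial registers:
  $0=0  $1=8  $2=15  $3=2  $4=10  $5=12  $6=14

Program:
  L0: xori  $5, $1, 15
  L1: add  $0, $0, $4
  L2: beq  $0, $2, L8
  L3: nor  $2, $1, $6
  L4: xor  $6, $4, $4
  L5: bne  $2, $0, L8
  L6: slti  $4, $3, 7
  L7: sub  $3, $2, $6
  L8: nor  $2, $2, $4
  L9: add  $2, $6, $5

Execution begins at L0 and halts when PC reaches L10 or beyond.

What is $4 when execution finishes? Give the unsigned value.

1

  step pc=0: xori  $5, $1, 15  regs=(0,8,15,2,10,7,14)
  step pc=1: add  $0, $0, $4  regs=(0,8,15,2,10,7,14)
  step pc=2: beq  $0, $2, L8  cond=F  regs=(0,8,15,2,10,7,14)
  step pc=3: nor  $2, $1, $6  regs=(0,8,65521,2,10,7,14)
  step pc=4: xor  $6, $4, $4  regs=(0,8,65521,2,10,7,0)
  step pc=5: bne  $2, $0, L8  cond=T  regs=(0,8,65521,2,10,7,0)
  step pc=6: slti  $4, $3, 7  regs=(0,8,65521,2,1,7,0)
  step pc=8: nor  $2, $2, $4  regs=(0,8,14,2,1,7,0)
  step pc=9: add  $2, $6, $5  regs=(0,8,7,2,1,7,0)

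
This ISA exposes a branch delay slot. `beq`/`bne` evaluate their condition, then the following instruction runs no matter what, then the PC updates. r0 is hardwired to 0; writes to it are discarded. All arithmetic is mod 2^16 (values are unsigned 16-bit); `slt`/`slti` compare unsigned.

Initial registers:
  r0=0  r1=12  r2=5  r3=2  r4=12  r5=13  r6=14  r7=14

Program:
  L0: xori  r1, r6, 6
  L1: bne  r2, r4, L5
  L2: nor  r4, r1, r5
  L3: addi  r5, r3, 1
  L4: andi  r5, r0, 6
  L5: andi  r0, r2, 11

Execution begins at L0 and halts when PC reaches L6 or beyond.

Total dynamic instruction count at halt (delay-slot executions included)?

PC=0  xori  r1, r6, 6        | r0=0 r1=8 r2=5 r3=2 r4=12 r5=13 r6=14 r7=14
PC=1  bne  r2, r4, L5        | r0=0 r1=8 r2=5 r3=2 r4=12 r5=13 r6=14 r7=14  [TAKEN]
PC=2  nor  r4, r1, r5        | r0=0 r1=8 r2=5 r3=2 r4=65522 r5=13 r6=14 r7=14
PC=5  andi  r0, r2, 11       | r0=0 r1=8 r2=5 r3=2 r4=65522 r5=13 r6=14 r7=14

4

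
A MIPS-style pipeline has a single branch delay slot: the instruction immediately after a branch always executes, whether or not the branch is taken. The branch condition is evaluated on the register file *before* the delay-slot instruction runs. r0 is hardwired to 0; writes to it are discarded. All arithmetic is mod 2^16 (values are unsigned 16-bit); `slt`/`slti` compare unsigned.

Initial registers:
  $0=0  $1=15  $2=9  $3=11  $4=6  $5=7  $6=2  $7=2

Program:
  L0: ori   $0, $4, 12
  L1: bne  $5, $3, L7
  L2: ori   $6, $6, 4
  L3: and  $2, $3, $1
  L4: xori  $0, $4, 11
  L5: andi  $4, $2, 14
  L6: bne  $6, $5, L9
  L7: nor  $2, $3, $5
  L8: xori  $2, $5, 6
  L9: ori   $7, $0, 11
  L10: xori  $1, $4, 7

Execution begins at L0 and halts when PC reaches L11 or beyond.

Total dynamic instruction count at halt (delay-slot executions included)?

7

#0 ori   $0, $4, 12 ; 0/15/9/11/6/7/2/2
#1 bne  $5, $3, L7 ; 0/15/9/11/6/7/2/2 ; →target
#2 ori   $6, $6, 4 ; 0/15/9/11/6/7/6/2
#7 nor  $2, $3, $5 ; 0/15/65520/11/6/7/6/2
#8 xori  $2, $5, 6 ; 0/15/1/11/6/7/6/2
#9 ori   $7, $0, 11 ; 0/15/1/11/6/7/6/11
#10 xori  $1, $4, 7 ; 0/1/1/11/6/7/6/11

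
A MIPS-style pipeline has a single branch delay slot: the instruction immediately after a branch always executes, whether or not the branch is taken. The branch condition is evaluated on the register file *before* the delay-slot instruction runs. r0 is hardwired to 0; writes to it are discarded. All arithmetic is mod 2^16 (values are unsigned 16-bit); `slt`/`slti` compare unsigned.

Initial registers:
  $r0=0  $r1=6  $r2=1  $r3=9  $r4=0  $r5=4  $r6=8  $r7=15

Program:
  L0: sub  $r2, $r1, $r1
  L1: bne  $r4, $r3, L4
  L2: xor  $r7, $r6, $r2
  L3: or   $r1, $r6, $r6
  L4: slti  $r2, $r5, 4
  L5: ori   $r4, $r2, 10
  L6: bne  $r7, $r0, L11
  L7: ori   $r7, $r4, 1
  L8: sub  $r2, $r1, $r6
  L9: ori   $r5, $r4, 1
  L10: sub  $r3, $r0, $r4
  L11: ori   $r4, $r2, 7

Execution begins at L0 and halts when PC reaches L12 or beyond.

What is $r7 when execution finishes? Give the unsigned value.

11

#0 sub  $r2, $r1, $r1 ; 0/6/0/9/0/4/8/15
#1 bne  $r4, $r3, L4 ; 0/6/0/9/0/4/8/15 ; →target
#2 xor  $r7, $r6, $r2 ; 0/6/0/9/0/4/8/8
#4 slti  $r2, $r5, 4 ; 0/6/0/9/0/4/8/8
#5 ori   $r4, $r2, 10 ; 0/6/0/9/10/4/8/8
#6 bne  $r7, $r0, L11 ; 0/6/0/9/10/4/8/8 ; →target
#7 ori   $r7, $r4, 1 ; 0/6/0/9/10/4/8/11
#11 ori   $r4, $r2, 7 ; 0/6/0/9/7/4/8/11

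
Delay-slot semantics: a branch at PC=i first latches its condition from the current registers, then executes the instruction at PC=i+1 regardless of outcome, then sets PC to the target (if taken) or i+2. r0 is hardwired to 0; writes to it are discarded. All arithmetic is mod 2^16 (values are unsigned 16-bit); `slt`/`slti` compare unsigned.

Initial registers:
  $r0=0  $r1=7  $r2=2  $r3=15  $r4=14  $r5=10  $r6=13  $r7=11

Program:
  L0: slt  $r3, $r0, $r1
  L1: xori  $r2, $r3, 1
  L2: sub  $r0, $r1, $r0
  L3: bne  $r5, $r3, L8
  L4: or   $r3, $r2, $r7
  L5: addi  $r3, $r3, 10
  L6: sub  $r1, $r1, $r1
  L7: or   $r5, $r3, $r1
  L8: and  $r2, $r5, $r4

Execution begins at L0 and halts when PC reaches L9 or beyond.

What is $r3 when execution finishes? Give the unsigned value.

11

[0] slt  $r3, $r0, $r1  →  {$r0:0, $r1:7, $r2:2, $r3:1, $r4:14, $r5:10, $r6:13, $r7:11}
[1] xori  $r2, $r3, 1  →  {$r0:0, $r1:7, $r2:0, $r3:1, $r4:14, $r5:10, $r6:13, $r7:11}
[2] sub  $r0, $r1, $r0  →  {$r0:0, $r1:7, $r2:0, $r3:1, $r4:14, $r5:10, $r6:13, $r7:11}
[3] bne  $r5, $r3, L8  →  {$r0:0, $r1:7, $r2:0, $r3:1, $r4:14, $r5:10, $r6:13, $r7:11}  ⟨branch taken⟩
[4] or   $r3, $r2, $r7  →  {$r0:0, $r1:7, $r2:0, $r3:11, $r4:14, $r5:10, $r6:13, $r7:11}
[8] and  $r2, $r5, $r4  →  {$r0:0, $r1:7, $r2:10, $r3:11, $r4:14, $r5:10, $r6:13, $r7:11}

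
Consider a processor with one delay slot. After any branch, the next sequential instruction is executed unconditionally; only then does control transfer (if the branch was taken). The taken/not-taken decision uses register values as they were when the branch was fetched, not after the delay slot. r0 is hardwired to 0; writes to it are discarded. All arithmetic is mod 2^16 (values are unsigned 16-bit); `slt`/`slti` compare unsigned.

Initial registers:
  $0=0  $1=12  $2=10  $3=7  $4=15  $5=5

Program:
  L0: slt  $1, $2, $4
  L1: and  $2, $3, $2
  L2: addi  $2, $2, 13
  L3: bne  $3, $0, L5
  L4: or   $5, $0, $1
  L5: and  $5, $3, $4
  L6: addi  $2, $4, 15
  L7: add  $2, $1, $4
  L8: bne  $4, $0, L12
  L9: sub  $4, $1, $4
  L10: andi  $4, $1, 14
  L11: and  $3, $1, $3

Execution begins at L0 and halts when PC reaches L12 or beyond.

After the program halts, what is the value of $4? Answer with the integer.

PC=0  slt  $1, $2, $4        | $0=0 $1=1 $2=10 $3=7 $4=15 $5=5
PC=1  and  $2, $3, $2        | $0=0 $1=1 $2=2 $3=7 $4=15 $5=5
PC=2  addi  $2, $2, 13       | $0=0 $1=1 $2=15 $3=7 $4=15 $5=5
PC=3  bne  $3, $0, L5        | $0=0 $1=1 $2=15 $3=7 $4=15 $5=5  [TAKEN]
PC=4  or   $5, $0, $1        | $0=0 $1=1 $2=15 $3=7 $4=15 $5=1
PC=5  and  $5, $3, $4        | $0=0 $1=1 $2=15 $3=7 $4=15 $5=7
PC=6  addi  $2, $4, 15       | $0=0 $1=1 $2=30 $3=7 $4=15 $5=7
PC=7  add  $2, $1, $4        | $0=0 $1=1 $2=16 $3=7 $4=15 $5=7
PC=8  bne  $4, $0, L12       | $0=0 $1=1 $2=16 $3=7 $4=15 $5=7  [TAKEN]
PC=9  sub  $4, $1, $4        | $0=0 $1=1 $2=16 $3=7 $4=65522 $5=7

65522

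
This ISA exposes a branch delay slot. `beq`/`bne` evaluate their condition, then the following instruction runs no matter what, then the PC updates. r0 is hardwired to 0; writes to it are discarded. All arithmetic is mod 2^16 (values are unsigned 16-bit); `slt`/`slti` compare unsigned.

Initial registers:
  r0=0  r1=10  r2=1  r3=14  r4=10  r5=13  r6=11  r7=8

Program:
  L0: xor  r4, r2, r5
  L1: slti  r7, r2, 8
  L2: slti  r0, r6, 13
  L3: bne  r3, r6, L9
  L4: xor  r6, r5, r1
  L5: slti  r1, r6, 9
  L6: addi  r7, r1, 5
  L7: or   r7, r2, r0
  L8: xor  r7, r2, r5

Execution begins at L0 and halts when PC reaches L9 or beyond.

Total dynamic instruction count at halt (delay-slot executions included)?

  step pc=0: xor  r4, r2, r5  regs=(0,10,1,14,12,13,11,8)
  step pc=1: slti  r7, r2, 8  regs=(0,10,1,14,12,13,11,1)
  step pc=2: slti  r0, r6, 13  regs=(0,10,1,14,12,13,11,1)
  step pc=3: bne  r3, r6, L9  cond=T  regs=(0,10,1,14,12,13,11,1)
  step pc=4: xor  r6, r5, r1  regs=(0,10,1,14,12,13,7,1)

5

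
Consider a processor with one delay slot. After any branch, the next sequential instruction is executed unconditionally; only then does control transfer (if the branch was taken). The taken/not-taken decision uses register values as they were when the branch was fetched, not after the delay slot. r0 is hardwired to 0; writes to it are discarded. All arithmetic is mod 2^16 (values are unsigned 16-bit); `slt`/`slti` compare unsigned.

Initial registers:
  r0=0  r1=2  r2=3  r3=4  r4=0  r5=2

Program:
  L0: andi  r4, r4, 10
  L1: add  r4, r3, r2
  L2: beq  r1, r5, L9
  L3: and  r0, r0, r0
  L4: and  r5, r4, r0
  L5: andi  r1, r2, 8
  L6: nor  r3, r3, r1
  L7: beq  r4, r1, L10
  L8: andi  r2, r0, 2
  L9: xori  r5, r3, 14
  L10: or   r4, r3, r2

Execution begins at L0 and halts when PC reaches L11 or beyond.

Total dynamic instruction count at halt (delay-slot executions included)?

6

#0 andi  r4, r4, 10 ; 0/2/3/4/0/2
#1 add  r4, r3, r2 ; 0/2/3/4/7/2
#2 beq  r1, r5, L9 ; 0/2/3/4/7/2 ; →target
#3 and  r0, r0, r0 ; 0/2/3/4/7/2
#9 xori  r5, r3, 14 ; 0/2/3/4/7/10
#10 or   r4, r3, r2 ; 0/2/3/4/7/10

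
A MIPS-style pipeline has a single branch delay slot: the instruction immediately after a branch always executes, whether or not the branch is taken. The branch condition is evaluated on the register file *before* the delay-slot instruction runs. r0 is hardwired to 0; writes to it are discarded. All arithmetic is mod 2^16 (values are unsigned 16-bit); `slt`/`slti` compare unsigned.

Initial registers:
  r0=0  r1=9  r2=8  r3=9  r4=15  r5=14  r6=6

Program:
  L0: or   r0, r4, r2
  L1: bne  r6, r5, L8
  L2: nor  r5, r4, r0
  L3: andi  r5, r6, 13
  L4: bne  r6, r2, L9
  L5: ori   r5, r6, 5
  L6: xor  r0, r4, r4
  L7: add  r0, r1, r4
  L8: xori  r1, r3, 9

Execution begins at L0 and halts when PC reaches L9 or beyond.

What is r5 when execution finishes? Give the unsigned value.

65520

PC=0  or   r0, r4, r2        | r0=0 r1=9 r2=8 r3=9 r4=15 r5=14 r6=6
PC=1  bne  r6, r5, L8        | r0=0 r1=9 r2=8 r3=9 r4=15 r5=14 r6=6  [TAKEN]
PC=2  nor  r5, r4, r0        | r0=0 r1=9 r2=8 r3=9 r4=15 r5=65520 r6=6
PC=8  xori  r1, r3, 9        | r0=0 r1=0 r2=8 r3=9 r4=15 r5=65520 r6=6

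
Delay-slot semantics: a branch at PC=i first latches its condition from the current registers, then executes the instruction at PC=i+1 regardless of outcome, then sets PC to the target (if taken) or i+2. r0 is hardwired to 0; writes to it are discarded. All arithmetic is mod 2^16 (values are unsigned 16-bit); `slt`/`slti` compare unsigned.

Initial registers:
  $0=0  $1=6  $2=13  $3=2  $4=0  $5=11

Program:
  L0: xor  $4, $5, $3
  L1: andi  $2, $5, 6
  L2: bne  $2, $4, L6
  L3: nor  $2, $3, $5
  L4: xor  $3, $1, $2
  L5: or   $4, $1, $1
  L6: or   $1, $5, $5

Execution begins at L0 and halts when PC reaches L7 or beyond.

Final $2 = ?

65524

#0 xor  $4, $5, $3 ; 0/6/13/2/9/11
#1 andi  $2, $5, 6 ; 0/6/2/2/9/11
#2 bne  $2, $4, L6 ; 0/6/2/2/9/11 ; →target
#3 nor  $2, $3, $5 ; 0/6/65524/2/9/11
#6 or   $1, $5, $5 ; 0/11/65524/2/9/11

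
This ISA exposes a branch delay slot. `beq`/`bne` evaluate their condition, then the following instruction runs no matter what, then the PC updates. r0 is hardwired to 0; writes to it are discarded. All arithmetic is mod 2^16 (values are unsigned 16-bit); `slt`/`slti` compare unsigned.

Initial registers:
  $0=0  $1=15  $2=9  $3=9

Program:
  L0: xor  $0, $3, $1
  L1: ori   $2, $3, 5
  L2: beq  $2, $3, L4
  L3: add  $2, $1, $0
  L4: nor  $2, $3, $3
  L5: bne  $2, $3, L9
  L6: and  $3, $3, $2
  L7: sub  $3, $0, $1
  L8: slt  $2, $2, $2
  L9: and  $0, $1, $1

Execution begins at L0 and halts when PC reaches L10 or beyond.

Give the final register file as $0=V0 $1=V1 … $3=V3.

#0 xor  $0, $3, $1 ; 0/15/9/9
#1 ori   $2, $3, 5 ; 0/15/13/9
#2 beq  $2, $3, L4 ; 0/15/13/9 ; →fallthru
#3 add  $2, $1, $0 ; 0/15/15/9
#4 nor  $2, $3, $3 ; 0/15/65526/9
#5 bne  $2, $3, L9 ; 0/15/65526/9 ; →target
#6 and  $3, $3, $2 ; 0/15/65526/0
#9 and  $0, $1, $1 ; 0/15/65526/0

$0=0 $1=15 $2=65526 $3=0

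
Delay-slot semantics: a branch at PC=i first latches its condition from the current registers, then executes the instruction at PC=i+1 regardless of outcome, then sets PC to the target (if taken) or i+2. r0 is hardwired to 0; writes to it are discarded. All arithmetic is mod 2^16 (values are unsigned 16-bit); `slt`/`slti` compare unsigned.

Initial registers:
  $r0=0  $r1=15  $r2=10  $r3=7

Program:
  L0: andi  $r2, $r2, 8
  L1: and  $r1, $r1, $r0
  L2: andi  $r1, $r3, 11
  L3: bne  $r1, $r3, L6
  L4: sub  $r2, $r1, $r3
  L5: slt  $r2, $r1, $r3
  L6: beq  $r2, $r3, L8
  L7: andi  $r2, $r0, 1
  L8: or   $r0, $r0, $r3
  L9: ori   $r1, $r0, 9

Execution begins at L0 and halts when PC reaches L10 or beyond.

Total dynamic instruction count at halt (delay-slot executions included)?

9

#0 andi  $r2, $r2, 8 ; 0/15/8/7
#1 and  $r1, $r1, $r0 ; 0/0/8/7
#2 andi  $r1, $r3, 11 ; 0/3/8/7
#3 bne  $r1, $r3, L6 ; 0/3/8/7 ; →target
#4 sub  $r2, $r1, $r3 ; 0/3/65532/7
#6 beq  $r2, $r3, L8 ; 0/3/65532/7 ; →fallthru
#7 andi  $r2, $r0, 1 ; 0/3/0/7
#8 or   $r0, $r0, $r3 ; 0/3/0/7
#9 ori   $r1, $r0, 9 ; 0/9/0/7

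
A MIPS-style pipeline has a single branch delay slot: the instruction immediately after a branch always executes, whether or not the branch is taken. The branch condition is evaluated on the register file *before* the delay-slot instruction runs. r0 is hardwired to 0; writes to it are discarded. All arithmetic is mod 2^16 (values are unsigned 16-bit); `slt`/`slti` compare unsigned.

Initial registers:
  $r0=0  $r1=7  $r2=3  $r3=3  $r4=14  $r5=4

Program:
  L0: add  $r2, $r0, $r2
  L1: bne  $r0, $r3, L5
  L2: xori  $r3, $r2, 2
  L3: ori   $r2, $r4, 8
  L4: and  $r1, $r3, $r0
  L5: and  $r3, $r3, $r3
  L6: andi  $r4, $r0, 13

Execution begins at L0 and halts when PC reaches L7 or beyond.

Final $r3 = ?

PC=0  add  $r2, $r0, $r2     | $r0=0 $r1=7 $r2=3 $r3=3 $r4=14 $r5=4
PC=1  bne  $r0, $r3, L5      | $r0=0 $r1=7 $r2=3 $r3=3 $r4=14 $r5=4  [TAKEN]
PC=2  xori  $r3, $r2, 2      | $r0=0 $r1=7 $r2=3 $r3=1 $r4=14 $r5=4
PC=5  and  $r3, $r3, $r3     | $r0=0 $r1=7 $r2=3 $r3=1 $r4=14 $r5=4
PC=6  andi  $r4, $r0, 13     | $r0=0 $r1=7 $r2=3 $r3=1 $r4=0 $r5=4

1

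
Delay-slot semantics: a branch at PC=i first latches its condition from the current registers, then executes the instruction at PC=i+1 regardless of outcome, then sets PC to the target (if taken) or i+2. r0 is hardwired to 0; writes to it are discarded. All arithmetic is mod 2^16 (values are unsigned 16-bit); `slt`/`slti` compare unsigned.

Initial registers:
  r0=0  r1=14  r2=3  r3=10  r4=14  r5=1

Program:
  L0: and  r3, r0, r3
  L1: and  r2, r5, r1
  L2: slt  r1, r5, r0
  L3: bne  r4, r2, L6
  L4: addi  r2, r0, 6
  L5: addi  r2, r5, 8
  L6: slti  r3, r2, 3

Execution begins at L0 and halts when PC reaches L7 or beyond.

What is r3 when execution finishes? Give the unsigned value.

PC=0  and  r3, r0, r3        | r0=0 r1=14 r2=3 r3=0 r4=14 r5=1
PC=1  and  r2, r5, r1        | r0=0 r1=14 r2=0 r3=0 r4=14 r5=1
PC=2  slt  r1, r5, r0        | r0=0 r1=0 r2=0 r3=0 r4=14 r5=1
PC=3  bne  r4, r2, L6        | r0=0 r1=0 r2=0 r3=0 r4=14 r5=1  [TAKEN]
PC=4  addi  r2, r0, 6        | r0=0 r1=0 r2=6 r3=0 r4=14 r5=1
PC=6  slti  r3, r2, 3        | r0=0 r1=0 r2=6 r3=0 r4=14 r5=1

0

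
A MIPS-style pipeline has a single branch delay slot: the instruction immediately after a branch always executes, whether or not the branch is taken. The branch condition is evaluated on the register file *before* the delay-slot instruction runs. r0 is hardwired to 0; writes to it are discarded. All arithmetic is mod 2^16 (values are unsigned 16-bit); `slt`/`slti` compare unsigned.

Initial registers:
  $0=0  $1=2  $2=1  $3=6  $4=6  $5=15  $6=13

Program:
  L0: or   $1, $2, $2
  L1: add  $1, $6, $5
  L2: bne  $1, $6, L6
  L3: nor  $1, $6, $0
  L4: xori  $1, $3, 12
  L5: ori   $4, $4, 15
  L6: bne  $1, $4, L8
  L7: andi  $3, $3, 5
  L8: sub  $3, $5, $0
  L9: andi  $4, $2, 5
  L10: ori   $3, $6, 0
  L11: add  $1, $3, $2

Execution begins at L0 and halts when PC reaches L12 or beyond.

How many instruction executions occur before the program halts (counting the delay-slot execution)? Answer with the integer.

PC=0  or   $1, $2, $2        | $0=0 $1=1 $2=1 $3=6 $4=6 $5=15 $6=13
PC=1  add  $1, $6, $5        | $0=0 $1=28 $2=1 $3=6 $4=6 $5=15 $6=13
PC=2  bne  $1, $6, L6        | $0=0 $1=28 $2=1 $3=6 $4=6 $5=15 $6=13  [TAKEN]
PC=3  nor  $1, $6, $0        | $0=0 $1=65522 $2=1 $3=6 $4=6 $5=15 $6=13
PC=6  bne  $1, $4, L8        | $0=0 $1=65522 $2=1 $3=6 $4=6 $5=15 $6=13  [TAKEN]
PC=7  andi  $3, $3, 5        | $0=0 $1=65522 $2=1 $3=4 $4=6 $5=15 $6=13
PC=8  sub  $3, $5, $0        | $0=0 $1=65522 $2=1 $3=15 $4=6 $5=15 $6=13
PC=9  andi  $4, $2, 5        | $0=0 $1=65522 $2=1 $3=15 $4=1 $5=15 $6=13
PC=10 ori   $3, $6, 0        | $0=0 $1=65522 $2=1 $3=13 $4=1 $5=15 $6=13
PC=11 add  $1, $3, $2        | $0=0 $1=14 $2=1 $3=13 $4=1 $5=15 $6=13

10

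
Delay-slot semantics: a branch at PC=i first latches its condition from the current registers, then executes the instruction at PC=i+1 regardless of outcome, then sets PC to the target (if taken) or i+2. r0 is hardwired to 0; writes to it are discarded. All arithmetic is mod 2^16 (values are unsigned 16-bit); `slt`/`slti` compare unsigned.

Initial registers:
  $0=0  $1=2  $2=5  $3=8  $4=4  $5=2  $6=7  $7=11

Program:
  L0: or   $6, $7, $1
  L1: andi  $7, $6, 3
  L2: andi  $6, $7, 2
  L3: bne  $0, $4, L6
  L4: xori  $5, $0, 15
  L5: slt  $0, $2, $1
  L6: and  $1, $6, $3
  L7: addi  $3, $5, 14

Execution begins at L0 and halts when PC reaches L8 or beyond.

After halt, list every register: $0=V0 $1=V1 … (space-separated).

$0=0 $1=0 $2=5 $3=29 $4=4 $5=15 $6=2 $7=3

  step pc=0: or   $6, $7, $1  regs=(0,2,5,8,4,2,11,11)
  step pc=1: andi  $7, $6, 3  regs=(0,2,5,8,4,2,11,3)
  step pc=2: andi  $6, $7, 2  regs=(0,2,5,8,4,2,2,3)
  step pc=3: bne  $0, $4, L6  cond=T  regs=(0,2,5,8,4,2,2,3)
  step pc=4: xori  $5, $0, 15  regs=(0,2,5,8,4,15,2,3)
  step pc=6: and  $1, $6, $3  regs=(0,0,5,8,4,15,2,3)
  step pc=7: addi  $3, $5, 14  regs=(0,0,5,29,4,15,2,3)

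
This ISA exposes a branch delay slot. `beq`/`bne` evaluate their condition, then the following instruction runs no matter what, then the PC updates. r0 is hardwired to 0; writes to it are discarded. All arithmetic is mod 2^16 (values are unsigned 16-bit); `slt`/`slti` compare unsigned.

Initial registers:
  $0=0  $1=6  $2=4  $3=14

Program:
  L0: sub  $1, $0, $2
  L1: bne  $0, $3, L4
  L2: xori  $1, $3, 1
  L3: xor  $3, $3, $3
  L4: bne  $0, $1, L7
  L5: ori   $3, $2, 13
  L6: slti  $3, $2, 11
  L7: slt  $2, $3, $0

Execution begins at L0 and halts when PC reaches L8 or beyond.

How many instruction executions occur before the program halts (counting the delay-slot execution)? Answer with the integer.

6

[0] sub  $1, $0, $2  →  {$0:0, $1:65532, $2:4, $3:14}
[1] bne  $0, $3, L4  →  {$0:0, $1:65532, $2:4, $3:14}  ⟨branch taken⟩
[2] xori  $1, $3, 1  →  {$0:0, $1:15, $2:4, $3:14}
[4] bne  $0, $1, L7  →  {$0:0, $1:15, $2:4, $3:14}  ⟨branch taken⟩
[5] ori   $3, $2, 13  →  {$0:0, $1:15, $2:4, $3:13}
[7] slt  $2, $3, $0  →  {$0:0, $1:15, $2:0, $3:13}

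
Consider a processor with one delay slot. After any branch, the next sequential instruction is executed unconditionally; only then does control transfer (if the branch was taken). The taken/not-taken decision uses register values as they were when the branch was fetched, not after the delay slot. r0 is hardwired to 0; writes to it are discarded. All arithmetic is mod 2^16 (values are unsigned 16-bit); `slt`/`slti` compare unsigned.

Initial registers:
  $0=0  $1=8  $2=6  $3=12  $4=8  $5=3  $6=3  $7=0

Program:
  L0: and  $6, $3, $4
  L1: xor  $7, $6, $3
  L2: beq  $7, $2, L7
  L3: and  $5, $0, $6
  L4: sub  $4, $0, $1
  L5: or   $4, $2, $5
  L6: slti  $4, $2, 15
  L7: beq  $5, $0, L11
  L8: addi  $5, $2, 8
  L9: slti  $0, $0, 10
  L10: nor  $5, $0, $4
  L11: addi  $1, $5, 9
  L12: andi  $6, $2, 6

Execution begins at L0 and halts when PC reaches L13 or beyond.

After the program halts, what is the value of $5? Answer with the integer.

14

#0 and  $6, $3, $4 ; 0/8/6/12/8/3/8/0
#1 xor  $7, $6, $3 ; 0/8/6/12/8/3/8/4
#2 beq  $7, $2, L7 ; 0/8/6/12/8/3/8/4 ; →fallthru
#3 and  $5, $0, $6 ; 0/8/6/12/8/0/8/4
#4 sub  $4, $0, $1 ; 0/8/6/12/65528/0/8/4
#5 or   $4, $2, $5 ; 0/8/6/12/6/0/8/4
#6 slti  $4, $2, 15 ; 0/8/6/12/1/0/8/4
#7 beq  $5, $0, L11 ; 0/8/6/12/1/0/8/4 ; →target
#8 addi  $5, $2, 8 ; 0/8/6/12/1/14/8/4
#11 addi  $1, $5, 9 ; 0/23/6/12/1/14/8/4
#12 andi  $6, $2, 6 ; 0/23/6/12/1/14/6/4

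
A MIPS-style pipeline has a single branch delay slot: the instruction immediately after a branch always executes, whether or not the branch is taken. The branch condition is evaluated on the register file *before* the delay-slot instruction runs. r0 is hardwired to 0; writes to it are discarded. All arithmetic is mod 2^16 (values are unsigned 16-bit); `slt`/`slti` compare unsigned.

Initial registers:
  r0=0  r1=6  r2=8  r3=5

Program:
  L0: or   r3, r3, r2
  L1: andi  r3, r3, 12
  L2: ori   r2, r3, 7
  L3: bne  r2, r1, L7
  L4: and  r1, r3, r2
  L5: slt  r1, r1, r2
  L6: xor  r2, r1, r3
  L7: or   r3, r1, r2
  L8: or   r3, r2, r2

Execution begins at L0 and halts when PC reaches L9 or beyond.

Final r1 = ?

#0 or   r3, r3, r2 ; 0/6/8/13
#1 andi  r3, r3, 12 ; 0/6/8/12
#2 ori   r2, r3, 7 ; 0/6/15/12
#3 bne  r2, r1, L7 ; 0/6/15/12 ; →target
#4 and  r1, r3, r2 ; 0/12/15/12
#7 or   r3, r1, r2 ; 0/12/15/15
#8 or   r3, r2, r2 ; 0/12/15/15

12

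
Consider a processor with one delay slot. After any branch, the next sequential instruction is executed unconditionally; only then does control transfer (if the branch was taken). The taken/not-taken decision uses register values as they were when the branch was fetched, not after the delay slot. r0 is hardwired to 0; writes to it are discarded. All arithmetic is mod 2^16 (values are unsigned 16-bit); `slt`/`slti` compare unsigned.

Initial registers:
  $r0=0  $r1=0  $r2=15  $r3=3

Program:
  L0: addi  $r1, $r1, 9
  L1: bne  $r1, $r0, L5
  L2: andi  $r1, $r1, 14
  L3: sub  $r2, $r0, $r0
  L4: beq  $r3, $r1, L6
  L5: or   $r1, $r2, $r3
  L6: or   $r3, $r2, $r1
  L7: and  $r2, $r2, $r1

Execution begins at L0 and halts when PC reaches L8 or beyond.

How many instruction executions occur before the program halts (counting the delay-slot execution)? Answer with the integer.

#0 addi  $r1, $r1, 9 ; 0/9/15/3
#1 bne  $r1, $r0, L5 ; 0/9/15/3 ; →target
#2 andi  $r1, $r1, 14 ; 0/8/15/3
#5 or   $r1, $r2, $r3 ; 0/15/15/3
#6 or   $r3, $r2, $r1 ; 0/15/15/15
#7 and  $r2, $r2, $r1 ; 0/15/15/15

6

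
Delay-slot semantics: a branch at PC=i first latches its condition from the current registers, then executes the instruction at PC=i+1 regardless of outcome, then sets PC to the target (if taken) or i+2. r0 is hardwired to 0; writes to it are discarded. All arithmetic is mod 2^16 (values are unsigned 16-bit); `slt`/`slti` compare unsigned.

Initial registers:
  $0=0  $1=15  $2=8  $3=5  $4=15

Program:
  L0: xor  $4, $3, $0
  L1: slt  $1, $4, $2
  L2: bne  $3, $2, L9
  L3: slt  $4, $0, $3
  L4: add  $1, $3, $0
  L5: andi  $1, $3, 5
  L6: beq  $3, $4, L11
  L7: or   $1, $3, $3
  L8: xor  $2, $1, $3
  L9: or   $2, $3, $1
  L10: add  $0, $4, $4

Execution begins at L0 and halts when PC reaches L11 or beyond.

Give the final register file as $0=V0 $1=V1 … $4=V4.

#0 xor  $4, $3, $0 ; 0/15/8/5/5
#1 slt  $1, $4, $2 ; 0/1/8/5/5
#2 bne  $3, $2, L9 ; 0/1/8/5/5 ; →target
#3 slt  $4, $0, $3 ; 0/1/8/5/1
#9 or   $2, $3, $1 ; 0/1/5/5/1
#10 add  $0, $4, $4 ; 0/1/5/5/1

$0=0 $1=1 $2=5 $3=5 $4=1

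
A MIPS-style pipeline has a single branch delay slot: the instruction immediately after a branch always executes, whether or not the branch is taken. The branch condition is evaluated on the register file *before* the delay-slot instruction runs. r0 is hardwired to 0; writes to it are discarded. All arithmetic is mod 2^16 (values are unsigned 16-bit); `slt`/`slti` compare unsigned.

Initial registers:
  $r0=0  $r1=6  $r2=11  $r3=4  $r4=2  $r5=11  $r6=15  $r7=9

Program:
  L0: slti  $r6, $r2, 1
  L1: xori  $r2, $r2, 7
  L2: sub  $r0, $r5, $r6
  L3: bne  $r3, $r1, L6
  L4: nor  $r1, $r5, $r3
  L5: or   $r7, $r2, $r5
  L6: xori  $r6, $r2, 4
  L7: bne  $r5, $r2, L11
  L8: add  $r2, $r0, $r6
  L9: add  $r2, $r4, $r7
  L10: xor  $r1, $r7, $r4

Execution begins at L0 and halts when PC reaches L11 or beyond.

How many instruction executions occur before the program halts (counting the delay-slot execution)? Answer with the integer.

8

[0] slti  $r6, $r2, 1  →  {$r0:0, $r1:6, $r2:11, $r3:4, $r4:2, $r5:11, $r6:0, $r7:9}
[1] xori  $r2, $r2, 7  →  {$r0:0, $r1:6, $r2:12, $r3:4, $r4:2, $r5:11, $r6:0, $r7:9}
[2] sub  $r0, $r5, $r6  →  {$r0:0, $r1:6, $r2:12, $r3:4, $r4:2, $r5:11, $r6:0, $r7:9}
[3] bne  $r3, $r1, L6  →  {$r0:0, $r1:6, $r2:12, $r3:4, $r4:2, $r5:11, $r6:0, $r7:9}  ⟨branch taken⟩
[4] nor  $r1, $r5, $r3  →  {$r0:0, $r1:65520, $r2:12, $r3:4, $r4:2, $r5:11, $r6:0, $r7:9}
[6] xori  $r6, $r2, 4  →  {$r0:0, $r1:65520, $r2:12, $r3:4, $r4:2, $r5:11, $r6:8, $r7:9}
[7] bne  $r5, $r2, L11  →  {$r0:0, $r1:65520, $r2:12, $r3:4, $r4:2, $r5:11, $r6:8, $r7:9}  ⟨branch taken⟩
[8] add  $r2, $r0, $r6  →  {$r0:0, $r1:65520, $r2:8, $r3:4, $r4:2, $r5:11, $r6:8, $r7:9}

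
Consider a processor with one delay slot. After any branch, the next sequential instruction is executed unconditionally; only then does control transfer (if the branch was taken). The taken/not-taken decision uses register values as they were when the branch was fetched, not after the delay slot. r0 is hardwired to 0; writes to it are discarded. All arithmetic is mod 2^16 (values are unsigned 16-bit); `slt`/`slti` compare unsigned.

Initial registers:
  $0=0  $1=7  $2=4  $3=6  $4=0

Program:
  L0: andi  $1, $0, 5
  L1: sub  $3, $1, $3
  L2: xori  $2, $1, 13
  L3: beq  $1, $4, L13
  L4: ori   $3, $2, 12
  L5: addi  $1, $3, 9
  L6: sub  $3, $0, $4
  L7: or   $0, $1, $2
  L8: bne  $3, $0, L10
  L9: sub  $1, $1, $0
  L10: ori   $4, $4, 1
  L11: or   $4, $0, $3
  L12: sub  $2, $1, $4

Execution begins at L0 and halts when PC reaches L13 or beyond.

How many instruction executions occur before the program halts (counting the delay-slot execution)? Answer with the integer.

5

PC=0  andi  $1, $0, 5        | $0=0 $1=0 $2=4 $3=6 $4=0
PC=1  sub  $3, $1, $3        | $0=0 $1=0 $2=4 $3=65530 $4=0
PC=2  xori  $2, $1, 13       | $0=0 $1=0 $2=13 $3=65530 $4=0
PC=3  beq  $1, $4, L13       | $0=0 $1=0 $2=13 $3=65530 $4=0  [TAKEN]
PC=4  ori   $3, $2, 12       | $0=0 $1=0 $2=13 $3=13 $4=0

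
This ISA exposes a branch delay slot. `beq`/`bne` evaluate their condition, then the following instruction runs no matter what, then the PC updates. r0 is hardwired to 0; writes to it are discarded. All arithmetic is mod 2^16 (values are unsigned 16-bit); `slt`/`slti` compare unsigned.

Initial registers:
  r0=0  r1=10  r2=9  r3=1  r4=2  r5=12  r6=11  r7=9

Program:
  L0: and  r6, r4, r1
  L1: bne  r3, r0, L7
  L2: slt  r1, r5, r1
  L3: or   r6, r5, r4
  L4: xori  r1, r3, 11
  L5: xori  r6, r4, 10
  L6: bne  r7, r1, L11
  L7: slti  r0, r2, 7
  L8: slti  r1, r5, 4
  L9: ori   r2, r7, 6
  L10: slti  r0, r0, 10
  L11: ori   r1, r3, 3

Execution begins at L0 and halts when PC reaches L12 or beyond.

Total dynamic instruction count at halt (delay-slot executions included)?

8

#0 and  r6, r4, r1 ; 0/10/9/1/2/12/2/9
#1 bne  r3, r0, L7 ; 0/10/9/1/2/12/2/9 ; →target
#2 slt  r1, r5, r1 ; 0/0/9/1/2/12/2/9
#7 slti  r0, r2, 7 ; 0/0/9/1/2/12/2/9
#8 slti  r1, r5, 4 ; 0/0/9/1/2/12/2/9
#9 ori   r2, r7, 6 ; 0/0/15/1/2/12/2/9
#10 slti  r0, r0, 10 ; 0/0/15/1/2/12/2/9
#11 ori   r1, r3, 3 ; 0/3/15/1/2/12/2/9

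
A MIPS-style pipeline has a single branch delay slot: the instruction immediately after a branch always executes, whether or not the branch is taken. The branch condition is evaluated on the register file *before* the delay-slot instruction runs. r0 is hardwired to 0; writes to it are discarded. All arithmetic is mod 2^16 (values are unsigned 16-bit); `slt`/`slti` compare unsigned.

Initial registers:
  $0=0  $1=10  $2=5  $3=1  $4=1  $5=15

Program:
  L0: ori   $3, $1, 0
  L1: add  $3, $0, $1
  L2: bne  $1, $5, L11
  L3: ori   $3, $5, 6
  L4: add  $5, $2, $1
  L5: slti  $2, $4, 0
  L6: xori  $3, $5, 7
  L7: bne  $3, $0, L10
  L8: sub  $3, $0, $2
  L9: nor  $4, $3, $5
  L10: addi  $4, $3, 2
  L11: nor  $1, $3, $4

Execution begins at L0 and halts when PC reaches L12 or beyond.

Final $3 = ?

15

#0 ori   $3, $1, 0 ; 0/10/5/10/1/15
#1 add  $3, $0, $1 ; 0/10/5/10/1/15
#2 bne  $1, $5, L11 ; 0/10/5/10/1/15 ; →target
#3 ori   $3, $5, 6 ; 0/10/5/15/1/15
#11 nor  $1, $3, $4 ; 0/65520/5/15/1/15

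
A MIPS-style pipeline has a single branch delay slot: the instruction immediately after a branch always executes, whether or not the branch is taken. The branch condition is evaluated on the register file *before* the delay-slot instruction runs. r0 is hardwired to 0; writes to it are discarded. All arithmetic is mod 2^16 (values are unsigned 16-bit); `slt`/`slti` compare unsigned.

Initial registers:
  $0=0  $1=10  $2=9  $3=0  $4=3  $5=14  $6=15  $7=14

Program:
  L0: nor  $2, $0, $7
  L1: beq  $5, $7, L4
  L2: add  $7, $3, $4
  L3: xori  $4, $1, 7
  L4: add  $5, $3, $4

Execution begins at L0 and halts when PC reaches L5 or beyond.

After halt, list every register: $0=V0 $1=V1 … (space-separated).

[0] nor  $2, $0, $7  →  {$0:0, $1:10, $2:65521, $3:0, $4:3, $5:14, $6:15, $7:14}
[1] beq  $5, $7, L4  →  {$0:0, $1:10, $2:65521, $3:0, $4:3, $5:14, $6:15, $7:14}  ⟨branch taken⟩
[2] add  $7, $3, $4  →  {$0:0, $1:10, $2:65521, $3:0, $4:3, $5:14, $6:15, $7:3}
[4] add  $5, $3, $4  →  {$0:0, $1:10, $2:65521, $3:0, $4:3, $5:3, $6:15, $7:3}

$0=0 $1=10 $2=65521 $3=0 $4=3 $5=3 $6=15 $7=3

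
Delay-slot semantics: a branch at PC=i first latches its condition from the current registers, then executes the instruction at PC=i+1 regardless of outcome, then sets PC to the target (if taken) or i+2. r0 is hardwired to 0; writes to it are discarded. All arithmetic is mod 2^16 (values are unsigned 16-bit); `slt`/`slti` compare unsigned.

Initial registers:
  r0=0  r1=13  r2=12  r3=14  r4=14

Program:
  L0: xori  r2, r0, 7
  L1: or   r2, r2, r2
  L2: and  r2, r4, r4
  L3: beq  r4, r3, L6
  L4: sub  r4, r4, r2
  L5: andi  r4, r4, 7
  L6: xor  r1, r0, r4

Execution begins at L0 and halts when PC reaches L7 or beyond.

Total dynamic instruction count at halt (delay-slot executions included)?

6

#0 xori  r2, r0, 7 ; 0/13/7/14/14
#1 or   r2, r2, r2 ; 0/13/7/14/14
#2 and  r2, r4, r4 ; 0/13/14/14/14
#3 beq  r4, r3, L6 ; 0/13/14/14/14 ; →target
#4 sub  r4, r4, r2 ; 0/13/14/14/0
#6 xor  r1, r0, r4 ; 0/0/14/14/0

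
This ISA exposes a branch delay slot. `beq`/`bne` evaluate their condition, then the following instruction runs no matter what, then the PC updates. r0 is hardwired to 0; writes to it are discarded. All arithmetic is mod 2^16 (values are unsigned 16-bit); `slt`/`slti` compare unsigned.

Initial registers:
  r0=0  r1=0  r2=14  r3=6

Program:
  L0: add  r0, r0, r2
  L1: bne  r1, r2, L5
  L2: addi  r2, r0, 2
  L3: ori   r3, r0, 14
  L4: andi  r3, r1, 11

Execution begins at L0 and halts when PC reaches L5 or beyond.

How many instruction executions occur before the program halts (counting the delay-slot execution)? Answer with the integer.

3

  step pc=0: add  r0, r0, r2  regs=(0,0,14,6)
  step pc=1: bne  r1, r2, L5  cond=T  regs=(0,0,14,6)
  step pc=2: addi  r2, r0, 2  regs=(0,0,2,6)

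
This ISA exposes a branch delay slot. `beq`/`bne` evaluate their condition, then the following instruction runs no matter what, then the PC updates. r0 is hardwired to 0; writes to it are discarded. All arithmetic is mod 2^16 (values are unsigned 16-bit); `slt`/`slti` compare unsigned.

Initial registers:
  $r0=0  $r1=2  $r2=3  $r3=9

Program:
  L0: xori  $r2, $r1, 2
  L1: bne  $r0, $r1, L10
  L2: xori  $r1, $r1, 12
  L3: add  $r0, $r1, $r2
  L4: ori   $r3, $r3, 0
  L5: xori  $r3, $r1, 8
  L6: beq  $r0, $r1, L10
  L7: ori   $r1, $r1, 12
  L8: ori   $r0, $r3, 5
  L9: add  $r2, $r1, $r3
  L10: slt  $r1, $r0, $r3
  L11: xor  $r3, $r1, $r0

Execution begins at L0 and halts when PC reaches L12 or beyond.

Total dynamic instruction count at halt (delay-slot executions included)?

  step pc=0: xori  $r2, $r1, 2  regs=(0,2,0,9)
  step pc=1: bne  $r0, $r1, L10  cond=T  regs=(0,2,0,9)
  step pc=2: xori  $r1, $r1, 12  regs=(0,14,0,9)
  step pc=10: slt  $r1, $r0, $r3  regs=(0,1,0,9)
  step pc=11: xor  $r3, $r1, $r0  regs=(0,1,0,1)

5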